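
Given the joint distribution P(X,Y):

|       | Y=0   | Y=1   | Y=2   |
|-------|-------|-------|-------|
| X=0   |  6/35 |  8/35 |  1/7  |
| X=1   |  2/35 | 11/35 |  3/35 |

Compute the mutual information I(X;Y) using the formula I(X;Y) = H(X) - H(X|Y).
0.0580 bits

I(X;Y) = H(X) - H(X|Y)

Marginal of X (row sums):
  P(X=0) = 6/35 + 8/35 + 1/7 = 19/35
  P(X=1) = 2/35 + 11/35 + 3/35 = 16/35
H(X) = -[(19/35)·log₂(19/35) + (16/35)·log₂(16/35)]
  = 0.478450 + 0.516244 = 0.994694 bits

Marginal of Y (column sums):
  P(Y=0) = 6/35 + 2/35 = 8/35
  P(Y=1) = 8/35 + 11/35 = 19/35
  P(Y=2) = 1/7 + 3/35 = 8/35
H(X|Y) = Σ_y P(y)·H(X|Y=y):
  Y=0: P(Y=0) = 8/35, P(X|Y=0) = (3/4, 1/4) → H(X|Y=0) = 0.811278
  Y=1: P(Y=1) = 19/35, P(X|Y=1) = (8/19, 11/19) → H(X|Y=1) = 0.981941
  Y=2: P(Y=2) = 8/35, P(X|Y=2) = (5/8, 3/8) → H(X|Y=2) = 0.954434
H(X|Y) = (8/35)·0.811278 + (19/35)·0.981941 + (8/35)·0.954434 = 0.936645 bits

I(X;Y) = H(X) - H(X|Y) = 0.994694 - 0.936645 = 0.0580 bits

Cross-check via I(X;Y) = H(X) + H(Y) - H(X,Y): computing H(Y) from the column sums and H(X,Y) from the 6 cells in the same way gives H(Y) = 1.451837 bits and H(X,Y) = 2.388482 bits, so
I(X;Y) = 0.994694 + 1.451837 - 2.388482 = 0.0580 bits ✓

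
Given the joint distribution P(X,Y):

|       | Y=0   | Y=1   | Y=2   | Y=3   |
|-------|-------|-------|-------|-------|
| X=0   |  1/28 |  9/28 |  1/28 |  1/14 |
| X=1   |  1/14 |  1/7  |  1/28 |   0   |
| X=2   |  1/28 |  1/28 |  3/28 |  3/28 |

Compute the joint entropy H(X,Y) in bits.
3.0202 bits

H(X,Y) = -Σ_{x,y} P(x,y) log₂ P(x,y). Per-cell terms -P(x,y)·log₂P(x,y):
  X=0: 0.17169, 0.52632, 0.17169, 0.27195
  X=1: 0.27195, 0.40105, 0.17169, 0.00000
  X=2: 0.17169, 0.17169, 0.34526, 0.34526
  (cells with P = 0 contribute 0)
Sum of the 12 terms: H(X,Y) = 3.0202 bits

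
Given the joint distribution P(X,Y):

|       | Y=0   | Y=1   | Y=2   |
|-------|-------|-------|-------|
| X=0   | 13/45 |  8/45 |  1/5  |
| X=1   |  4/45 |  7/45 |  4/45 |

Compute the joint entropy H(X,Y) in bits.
2.4633 bits

H(X,Y) = -Σ_{x,y} P(x,y) log₂ P(x,y). Per-cell terms -P(x,y)·log₂P(x,y):
  X=0: 0.5175, 0.4430, 0.4644
  X=1: 0.3104, 0.4176, 0.3104
Sum of the 6 terms: H(X,Y) = 2.4633 bits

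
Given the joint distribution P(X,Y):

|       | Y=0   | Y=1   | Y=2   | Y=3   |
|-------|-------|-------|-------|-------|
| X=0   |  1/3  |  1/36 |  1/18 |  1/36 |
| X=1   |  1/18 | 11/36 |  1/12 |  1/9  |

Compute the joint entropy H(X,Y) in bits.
2.4525 bits

H(X,Y) = -Σ_{x,y} P(x,y) log₂ P(x,y). Per-cell terms -P(x,y)·log₂P(x,y):
  X=0: 0.5283, 0.1436, 0.2317, 0.1436
  X=1: 0.2317, 0.5227, 0.2987, 0.3522
Sum of the 8 terms: H(X,Y) = 2.4525 bits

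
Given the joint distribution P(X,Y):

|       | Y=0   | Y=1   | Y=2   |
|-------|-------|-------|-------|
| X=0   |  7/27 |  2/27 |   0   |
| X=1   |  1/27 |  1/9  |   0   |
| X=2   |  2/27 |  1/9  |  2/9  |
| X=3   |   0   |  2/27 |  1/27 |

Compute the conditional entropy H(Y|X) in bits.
1.0617 bits

H(Y|X) = H(X,Y) - H(X)

H(X,Y) = -Σ_{x,y} P(x,y) log₂ P(x,y). Per-cell terms -P(x,y)·log₂P(x,y):
  X=0: 0.504916, 0.278140, 0.000000
  X=1: 0.176107, 0.352214, 0.000000
  X=2: 0.278140, 0.352214, 0.482206
  X=3: 0.000000, 0.278140, 0.176107
  (cells with P = 0 contribute 0)
Sum of the 12 terms: H(X,Y) = 2.87818 bits

Marginal of X (row sums):
  P(X=0) = 7/27 + 2/27 + 0 = 1/3
  P(X=1) = 1/27 + 1/9 + 0 = 4/27
  P(X=2) = 2/27 + 1/9 + 2/9 = 11/27
  P(X=3) = 0 + 2/27 + 1/27 = 1/9
H(X) = -[(1/3)·log₂(1/3) + (4/27)·log₂(4/27) + (11/27)·log₂(11/27) + (1/9)·log₂(1/9)]
  = 0.528321 + 0.408131 + 0.527778 + 0.352214 = 1.81644 bits

H(Y|X) = H(X,Y) - H(X) = 2.87818 - 1.81644 = 1.0617 bits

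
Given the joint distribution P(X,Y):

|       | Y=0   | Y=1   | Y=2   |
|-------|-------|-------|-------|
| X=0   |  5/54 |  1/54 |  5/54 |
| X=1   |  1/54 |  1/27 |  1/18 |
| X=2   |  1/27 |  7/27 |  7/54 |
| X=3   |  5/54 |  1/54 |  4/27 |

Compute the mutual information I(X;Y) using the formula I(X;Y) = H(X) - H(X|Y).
0.2442 bits

I(X;Y) = H(X) - H(X|Y)

Marginal of X (row sums):
  P(X=0) = 5/54 + 1/54 + 5/54 = 11/54
  P(X=1) = 1/54 + 1/27 + 1/18 = 1/9
  P(X=2) = 1/27 + 7/27 + 7/54 = 23/54
  P(X=3) = 5/54 + 1/54 + 4/27 = 7/27
H(X) = -[(11/54)·log₂(11/54) + (1/9)·log₂(1/9) + (23/54)·log₂(23/54) + (7/27)·log₂(7/27)]
  = 0.467593 + 0.352214 + 0.524453 + 0.504916 = 1.84918 bits

Marginal of Y (column sums):
  P(Y=0) = 5/54 + 1/54 + 1/27 + 5/54 = 13/54
  P(Y=1) = 1/54 + 1/27 + 7/27 + 1/54 = 1/3
  P(Y=2) = 5/54 + 1/18 + 7/54 + 4/27 = 23/54
H(X|Y) = Σ_y P(y)·H(X|Y=y):
  Y=0: P(Y=0) = 13/54, P(X|Y=0) = (5/13, 1/13, 2/13, 5/13) → H(X|Y=0) = 1.760495
  Y=1: P(Y=1) = 1/3, P(X|Y=1) = (1/18, 1/9, 7/9, 1/18) → H(X|Y=1) = 1.097538
  Y=2: P(Y=2) = 23/54, P(X|Y=2) = (5/23, 3/23, 7/23, 8/23) → H(X|Y=2) = 1.914170
H(X|Y) = (13/54)·1.760495 + (1/3)·1.097538 + (23/54)·1.914170 = 1.60496 bits

I(X;Y) = H(X) - H(X|Y) = 1.84918 - 1.60496 = 0.2442 bits

Cross-check via I(X;Y) = H(X) + H(Y) - H(X,Y): computing H(Y) from the column sums and H(X,Y) from the 12 cells in the same way gives H(Y) = 1.54736 bits and H(X,Y) = 3.15233 bits, so
I(X;Y) = 1.84918 + 1.54736 - 3.15233 = 0.2442 bits ✓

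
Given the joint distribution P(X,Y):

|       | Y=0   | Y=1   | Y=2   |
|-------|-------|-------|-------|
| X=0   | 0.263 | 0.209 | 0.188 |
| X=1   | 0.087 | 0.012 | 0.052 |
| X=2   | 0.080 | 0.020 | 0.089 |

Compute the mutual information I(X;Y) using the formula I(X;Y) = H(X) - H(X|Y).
0.0558 bits

I(X;Y) = H(X) - H(X|Y)

Marginal of X (row sums):
  P(X=0) = 0.263 + 0.209 + 0.188 = 0.660
  P(X=1) = 0.087 + 0.012 + 0.052 = 0.151
  P(X=2) = 0.080 + 0.020 + 0.089 = 0.189
H(X) = -[0.660·log₂(0.660) + 0.151·log₂(0.151) + 0.189·log₂(0.189)]
  = 0.395645 + 0.411834 + 0.454269 = 1.26175 bits

Marginal of Y (column sums):
  P(Y=0) = 0.263 + 0.087 + 0.080 = 0.430
  P(Y=1) = 0.209 + 0.012 + 0.020 = 0.241
  P(Y=2) = 0.188 + 0.052 + 0.089 = 0.329
H(X|Y) = Σ_y P(y)·H(X|Y=y):
  Y=0: P(Y=0) = 0.430, P(X|Y=0) = (263/430, 87/430, 8/43) → H(X|Y=0) = 1.351621
  Y=1: P(Y=1) = 0.241, P(X|Y=1) = (209/241, 12/241, 20/241) → H(X|Y=1) = 0.691743
  Y=2: P(Y=2) = 0.329, P(X|Y=2) = (4/7, 52/329, 89/329) → H(X|Y=2) = 1.392260
H(X|Y) = 0.430·1.351621 + 0.241·0.691743 + 0.329·1.392260 = 1.20596 bits

I(X;Y) = H(X) - H(X|Y) = 1.26175 - 1.20596 = 0.0558 bits

Cross-check via I(X;Y) = H(X) + H(Y) - H(X,Y): computing H(Y) from the column sums and H(X,Y) from the 9 cells in the same way gives H(Y) = 1.54598 bits and H(X,Y) = 2.75194 bits, so
I(X;Y) = 1.26175 + 1.54598 - 2.75194 = 0.0558 bits ✓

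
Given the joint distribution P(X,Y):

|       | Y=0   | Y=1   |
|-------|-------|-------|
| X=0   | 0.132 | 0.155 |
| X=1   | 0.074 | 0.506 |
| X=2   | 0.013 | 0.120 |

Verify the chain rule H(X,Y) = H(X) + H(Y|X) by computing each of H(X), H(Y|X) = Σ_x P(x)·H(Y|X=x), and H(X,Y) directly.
H(X) = 1.3598 bits, H(Y|X) = 0.6665 bits, H(X,Y) = 2.0263 bits

Marginal of X (row sums):
  P(X=0) = 0.132 + 0.155 = 0.287
  P(X=1) = 0.074 + 0.506 = 0.580
  P(X=2) = 0.013 + 0.120 = 0.133
H(X) = -[0.287·log₂(0.287) + 0.580·log₂(0.580) + 0.133·log₂(0.133)]
  = 0.51685 + 0.45581 + 0.38710 = 1.3598 bits

H(Y|X) = Σ_x P(x)·H(Y|X=x):
  X=0: P(X=0) = 0.287, P(Y|X=0) = (132/287, 155/287) → H(Y|X=0) = 0.99536
  X=1: P(X=1) = 0.580, P(Y|X=1) = (37/290, 253/290) → H(Y|X=1) = 0.55078
  X=2: P(X=2) = 0.133, P(Y|X=2) = (13/133, 120/133) → H(Y|X=2) = 0.46180
H(Y|X) = 0.287·0.99536 + 0.580·0.55078 + 0.133·0.46180 = 0.6665 bits

H(X,Y) = -Σ_{x,y} P(x,y) log₂ P(x,y). Per-cell terms -P(x,y)·log₂P(x,y):
  X=0: 0.38562, 0.41690
  X=1: 0.27797, 0.49729
  X=2: 0.08145, 0.36707
Sum of the 6 terms: H(X,Y) = 2.0263 bits

Chain rule check:
  H(X) + H(Y|X) = 1.3598 + 0.6665 = 2.0263 bits
  H(X,Y) = 2.0263 bits
✓ Chain rule verified.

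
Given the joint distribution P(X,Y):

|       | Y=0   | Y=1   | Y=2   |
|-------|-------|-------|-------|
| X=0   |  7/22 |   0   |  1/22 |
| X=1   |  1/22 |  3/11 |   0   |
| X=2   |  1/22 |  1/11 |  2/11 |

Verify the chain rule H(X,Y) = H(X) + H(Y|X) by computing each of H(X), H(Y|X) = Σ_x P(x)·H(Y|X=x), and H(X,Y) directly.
H(X) = 1.5820 bits, H(Y|X) = 0.8246 bits, H(X,Y) = 2.4066 bits

Marginal of X (row sums):
  P(X=0) = 7/22 + 0 + 1/22 = 4/11
  P(X=1) = 1/22 + 3/11 + 0 = 7/22
  P(X=2) = 1/22 + 1/11 + 2/11 = 7/22
H(X) = -[(4/11)·log₂(4/11) + (7/22)·log₂(7/22) + (7/22)·log₂(7/22)]
  = 0.53070 + 0.52566 + 0.52566 = 1.5820 bits

H(Y|X) = Σ_x P(x)·H(Y|X=x):
  X=0: P(X=0) = 4/11, P(Y|X=0) = (7/8, 0, 1/8) → H(Y|X=0) = 0.54356
  X=1: P(X=1) = 7/22, P(Y|X=1) = (1/7, 6/7, 0) → H(Y|X=1) = 0.59167
  X=2: P(X=2) = 7/22, P(Y|X=2) = (1/7, 2/7, 4/7) → H(Y|X=2) = 1.37878
H(Y|X) = (4/11)·0.54356 + (7/22)·0.59167 + (7/22)·1.37878 = 0.8246 bits

H(X,Y) = -Σ_{x,y} P(x,y) log₂ P(x,y). Per-cell terms -P(x,y)·log₂P(x,y):
  X=0: 0.52566, 0.00000, 0.20270
  X=1: 0.20270, 0.51122, 0.00000
  X=2: 0.20270, 0.31449, 0.44717
  (cells with P = 0 contribute 0)
Sum of the 9 terms: H(X,Y) = 2.4066 bits

Chain rule check:
  H(X) + H(Y|X) = 1.5820 + 0.8246 = 2.4066 bits
  H(X,Y) = 2.4066 bits
✓ Chain rule verified.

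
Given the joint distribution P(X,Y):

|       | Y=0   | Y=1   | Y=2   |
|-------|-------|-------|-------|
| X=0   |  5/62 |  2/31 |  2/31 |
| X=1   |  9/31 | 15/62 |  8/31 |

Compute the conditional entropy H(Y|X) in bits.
1.5799 bits

H(Y|X) = H(X,Y) - H(X)

H(X,Y) = -Σ_{x,y} P(x,y) log₂ P(x,y). Per-cell terms -P(x,y)·log₂P(x,y):
  X=0: 0.29292, 0.25511, 0.25511
  X=1: 0.51801, 0.49532, 0.50431
Sum of the 6 terms: H(X,Y) = 2.3208 bits

Marginal of X (row sums):
  P(X=0) = 5/62 + 2/31 + 2/31 = 13/62
  P(X=1) = 9/31 + 15/62 + 8/31 = 49/62
H(X) = -[(13/62)·log₂(13/62) + (49/62)·log₂(49/62)]
  = 0.47256 + 0.26830 = 0.7409 bits

H(Y|X) = H(X,Y) - H(X) = 2.3208 - 0.7409 = 1.5799 bits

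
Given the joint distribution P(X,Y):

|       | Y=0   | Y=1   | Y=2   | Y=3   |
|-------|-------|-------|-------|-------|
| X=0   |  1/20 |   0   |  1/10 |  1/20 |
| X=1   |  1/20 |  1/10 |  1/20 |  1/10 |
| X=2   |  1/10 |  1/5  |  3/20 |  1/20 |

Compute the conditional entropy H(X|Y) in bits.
1.3132 bits

H(X|Y) = H(X,Y) - H(Y)

H(X,Y) = -Σ_{x,y} P(x,y) log₂ P(x,y). Per-cell terms -P(x,y)·log₂P(x,y):
  X=0: 0.2161, 0.0000, 0.3322, 0.2161
  X=1: 0.2161, 0.3322, 0.2161, 0.3322
  X=2: 0.3322, 0.4644, 0.4105, 0.2161
  (cells with P = 0 contribute 0)
Sum of the 12 terms: H(X,Y) = 3.2842 bits

Marginal of Y (column sums):
  P(Y=0) = 1/20 + 1/20 + 1/10 = 1/5
  P(Y=1) = 0 + 1/10 + 1/5 = 3/10
  P(Y=2) = 1/10 + 1/20 + 3/20 = 3/10
  P(Y=3) = 1/20 + 1/10 + 1/20 = 1/5
H(Y) = -[(1/5)·log₂(1/5) + (3/10)·log₂(3/10) + (3/10)·log₂(3/10) + (1/5)·log₂(1/5)]
  = 0.4644 + 0.5211 + 0.5211 + 0.4644 = 1.9710 bits

H(X|Y) = H(X,Y) - H(Y) = 3.2842 - 1.9710 = 1.3132 bits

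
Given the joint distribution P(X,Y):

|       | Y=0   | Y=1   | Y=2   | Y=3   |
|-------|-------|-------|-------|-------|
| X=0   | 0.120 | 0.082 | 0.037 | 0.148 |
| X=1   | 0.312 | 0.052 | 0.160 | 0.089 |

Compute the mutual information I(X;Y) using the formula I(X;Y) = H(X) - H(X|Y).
0.1019 bits

I(X;Y) = H(X) - H(X|Y)

Marginal of X (row sums):
  P(X=0) = 0.120 + 0.082 + 0.037 + 0.148 = 0.387
  P(X=1) = 0.312 + 0.052 + 0.160 + 0.089 = 0.613
H(X) = -[0.387·log₂(0.387) + 0.613·log₂(0.613)]
  = 0.530033 + 0.432803 = 0.96284 bits

Marginal of Y (column sums):
  P(Y=0) = 0.120 + 0.312 = 0.432
  P(Y=1) = 0.082 + 0.052 = 0.134
  P(Y=2) = 0.037 + 0.160 = 0.197
  P(Y=3) = 0.148 + 0.089 = 0.237
H(X|Y) = Σ_y P(y)·H(X|Y=y):
  Y=0: P(Y=0) = 0.432, P(X|Y=0) = (5/18, 13/18) → H(X|Y=0) = 0.852405
  Y=1: P(Y=1) = 0.134, P(X|Y=1) = (41/67, 26/67) → H(X|Y=1) = 0.963536
  Y=2: P(Y=2) = 0.197, P(X|Y=2) = (37/197, 160/197) → H(X|Y=2) = 0.696883
  Y=3: P(Y=3) = 0.237, P(X|Y=3) = (148/237, 89/237) → H(X|Y=3) = 0.954822
H(X|Y) = 0.432·0.852405 + 0.134·0.963536 + 0.197·0.696883 + 0.237·0.954822 = 0.86093 bits

I(X;Y) = H(X) - H(X|Y) = 0.96284 - 0.86093 = 0.1019 bits

Cross-check via I(X;Y) = H(X) + H(Y) - H(X,Y): computing H(Y) from the column sums and H(X,Y) from the 8 cells in the same way gives H(Y) = 1.86564 bits and H(X,Y) = 2.72657 bits, so
I(X;Y) = 0.96284 + 1.86564 - 2.72657 = 0.1019 bits ✓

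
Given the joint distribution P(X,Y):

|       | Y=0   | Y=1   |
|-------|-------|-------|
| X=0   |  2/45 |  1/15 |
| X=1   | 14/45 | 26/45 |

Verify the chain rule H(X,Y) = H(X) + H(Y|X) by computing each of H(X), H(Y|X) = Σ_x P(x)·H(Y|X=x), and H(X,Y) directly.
H(X) = 0.5033 bits, H(Y|X) = 0.9382 bits, H(X,Y) = 1.4414 bits

Marginal of X (row sums):
  P(X=0) = 2/45 + 1/15 = 1/9
  P(X=1) = 14/45 + 26/45 = 8/9
H(X) = -[(1/9)·log₂(1/9) + (8/9)·log₂(8/9)]
  = 0.352214 + 0.151044 = 0.5033 bits

H(Y|X) = Σ_x P(x)·H(Y|X=x):
  X=0: P(X=0) = 1/9, P(Y|X=0) = (2/5, 3/5) → H(Y|X=0) = 0.970951
  X=1: P(X=1) = 8/9, P(Y|X=1) = (7/20, 13/20) → H(Y|X=1) = 0.934068
H(Y|X) = (1/9)·0.970951 + (8/9)·0.934068 = 0.9382 bits

H(X,Y) = -Σ_{x,y} P(x,y) log₂ P(x,y). Per-cell terms -P(x,y)·log₂P(x,y):
  X=0: 0.199638, 0.260459
  X=1: 0.524066, 0.457261
Sum of the 4 terms: H(X,Y) = 1.4414 bits

Chain rule check:
  H(X) + H(Y|X) = 0.5033 + 0.9382 = 1.4415 bits
  H(X,Y) = 1.4414 bits
✓ Chain rule verified (Δ = 0.0001 is 4-dp rounding noise: each of the three values was rounded independently).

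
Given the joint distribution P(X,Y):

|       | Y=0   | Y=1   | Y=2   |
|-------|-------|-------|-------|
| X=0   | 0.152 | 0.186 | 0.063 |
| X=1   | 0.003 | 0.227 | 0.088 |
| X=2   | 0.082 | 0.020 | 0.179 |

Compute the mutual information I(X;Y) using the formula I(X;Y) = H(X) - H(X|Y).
0.3238 bits

I(X;Y) = H(X) - H(X|Y)

Marginal of X (row sums):
  P(X=0) = 0.152 + 0.186 + 0.063 = 0.401
  P(X=1) = 0.003 + 0.227 + 0.088 = 0.318
  P(X=2) = 0.082 + 0.020 + 0.179 = 0.281
H(X) = -[0.401·log₂(0.401) + 0.318·log₂(0.318) + 0.281·log₂(0.281)]
  = 0.52865 + 0.52562 + 0.51461 = 1.5689 bits

Marginal of Y (column sums):
  P(Y=0) = 0.152 + 0.003 + 0.082 = 0.237
  P(Y=1) = 0.186 + 0.227 + 0.020 = 0.433
  P(Y=2) = 0.063 + 0.088 + 0.179 = 0.330
H(X|Y) = Σ_y P(y)·H(X|Y=y):
  Y=0: P(Y=0) = 0.237, P(X|Y=0) = (152/237, 1/79, 82/237) → H(X|Y=0) = 1.02056
  Y=1: P(Y=1) = 0.433, P(X|Y=1) = (186/433, 227/433, 20/433) → H(X|Y=1) = 1.21700
  Y=2: P(Y=2) = 0.330, P(X|Y=2) = (21/110, 4/15, 179/330) → H(X|Y=2) = 1.44329
H(X|Y) = 0.237·1.02056 + 0.433·1.21700 + 0.330·1.44329 = 1.2451 bits

I(X;Y) = H(X) - H(X|Y) = 1.5689 - 1.2451 = 0.3238 bits

Cross-check via I(X;Y) = H(X) + H(Y) - H(X,Y): computing H(Y) from the column sums and H(X,Y) from the 9 cells in the same way gives H(Y) = 1.5430 bits and H(X,Y) = 2.7881 bits, so
I(X;Y) = 1.5689 + 1.5430 - 2.7881 = 0.3238 bits ✓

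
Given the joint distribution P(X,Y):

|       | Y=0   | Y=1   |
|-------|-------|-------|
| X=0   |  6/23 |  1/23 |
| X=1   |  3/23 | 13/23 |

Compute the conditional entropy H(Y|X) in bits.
0.6644 bits

H(Y|X) = H(X,Y) - H(X)

H(X,Y) = -Σ_{x,y} P(x,y) log₂ P(x,y). Per-cell terms -P(x,y)·log₂P(x,y):
  X=0: 0.5057, 0.1967
  X=1: 0.3833, 0.4652
Sum of the 4 terms: H(X,Y) = 1.5509 bits

Marginal of X (row sums):
  P(X=0) = 6/23 + 1/23 = 7/23
  P(X=1) = 3/23 + 13/23 = 16/23
H(X) = -[(7/23)·log₂(7/23) + (16/23)·log₂(16/23)]
  = 0.5223 + 0.3642 = 0.8865 bits

H(Y|X) = H(X,Y) - H(X) = 1.5509 - 0.8865 = 0.6644 bits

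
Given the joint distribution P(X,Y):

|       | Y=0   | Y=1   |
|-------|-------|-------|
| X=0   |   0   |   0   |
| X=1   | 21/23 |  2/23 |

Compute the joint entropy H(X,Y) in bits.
0.4262 bits

H(X,Y) = -Σ_{x,y} P(x,y) log₂ P(x,y). Per-cell terms -P(x,y)·log₂P(x,y):
  X=0: 0.0000, 0.0000
  X=1: 0.1198, 0.3064
  (cells with P = 0 contribute 0)
Sum of the 4 terms: H(X,Y) = 0.4262 bits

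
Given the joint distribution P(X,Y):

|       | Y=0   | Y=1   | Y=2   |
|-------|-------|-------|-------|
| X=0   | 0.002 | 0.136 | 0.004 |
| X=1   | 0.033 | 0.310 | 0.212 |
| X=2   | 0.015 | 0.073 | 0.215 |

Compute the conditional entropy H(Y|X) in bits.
1.0519 bits

H(Y|X) = H(X,Y) - H(X)

H(X,Y) = -Σ_{x,y} P(x,y) log₂ P(x,y). Per-cell terms -P(x,y)·log₂P(x,y):
  X=0: 0.0179, 0.3915, 0.0319
  X=1: 0.1624, 0.5238, 0.4744
  X=2: 0.0909, 0.2756, 0.4768
Sum of the 9 terms: H(X,Y) = 2.4452 bits

Marginal of X (row sums):
  P(X=0) = 0.002 + 0.136 + 0.004 = 0.142
  P(X=1) = 0.033 + 0.310 + 0.212 = 0.555
  P(X=2) = 0.015 + 0.073 + 0.215 = 0.303
H(X) = -[0.142·log₂(0.142) + 0.555·log₂(0.555) + 0.303·log₂(0.303)]
  = 0.3999 + 0.4714 + 0.5220 = 1.3933 bits

H(Y|X) = H(X,Y) - H(X) = 2.4452 - 1.3933 = 1.0519 bits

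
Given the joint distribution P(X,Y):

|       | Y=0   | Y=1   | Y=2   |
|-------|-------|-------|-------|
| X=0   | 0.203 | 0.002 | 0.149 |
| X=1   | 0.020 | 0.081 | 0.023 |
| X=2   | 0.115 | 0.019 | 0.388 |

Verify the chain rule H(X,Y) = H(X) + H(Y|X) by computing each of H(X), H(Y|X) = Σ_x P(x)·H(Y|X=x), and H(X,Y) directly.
H(X) = 1.3934 bits, H(Y|X) = 1.0300 bits, H(X,Y) = 2.4233 bits

Marginal of X (row sums):
  P(X=0) = 0.203 + 0.002 + 0.149 = 0.354
  P(X=1) = 0.020 + 0.081 + 0.023 = 0.124
  P(X=2) = 0.115 + 0.019 + 0.388 = 0.522
H(X) = -[0.354·log₂(0.354) + 0.124·log₂(0.124) + 0.522·log₂(0.522)]
  = 0.5304 + 0.3734 + 0.4896 = 1.3934 bits

H(Y|X) = Σ_x P(x)·H(Y|X=x):
  X=0: P(X=0) = 0.354, P(Y|X=0) = (203/354, 1/177, 149/354) → H(Y|X=0) = 1.0277
  X=1: P(X=1) = 0.124, P(Y|X=1) = (5/31, 81/124, 23/124) → H(Y|X=1) = 1.2767
  X=2: P(X=2) = 0.522, P(Y|X=2) = (115/522, 19/522, 194/261) → H(Y|X=2) = 0.9729
H(Y|X) = 0.354·1.0277 + 0.124·1.2767 + 0.522·0.9729 = 1.0300 bits

H(X,Y) = -Σ_{x,y} P(x,y) log₂ P(x,y). Per-cell terms -P(x,y)·log₂P(x,y):
  X=0: 0.4670, 0.0179, 0.4092
  X=1: 0.1129, 0.2937, 0.1252
  X=2: 0.3588, 0.1086, 0.5300
Sum of the 9 terms: H(X,Y) = 2.4233 bits

Chain rule check:
  H(X) + H(Y|X) = 1.3934 + 1.0300 = 2.4234 bits
  H(X,Y) = 2.4233 bits
✓ Chain rule verified (Δ = 0.0001 is 4-dp rounding noise: each of the three values was rounded independently).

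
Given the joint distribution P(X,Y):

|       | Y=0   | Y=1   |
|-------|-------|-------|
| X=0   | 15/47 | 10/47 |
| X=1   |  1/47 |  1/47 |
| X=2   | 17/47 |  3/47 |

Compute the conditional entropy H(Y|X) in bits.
0.8185 bits

H(Y|X) = H(X,Y) - H(X)

H(X,Y) = -Σ_{x,y} P(x,y) log₂ P(x,y). Per-cell terms -P(x,y)·log₂P(x,y):
  X=0: 0.52586, 0.47503
  X=1: 0.11818, 0.11818
  X=2: 0.53066, 0.25338
Sum of the 6 terms: H(X,Y) = 2.0213 bits

Marginal of X (row sums):
  P(X=0) = 15/47 + 10/47 = 25/47
  P(X=1) = 1/47 + 1/47 = 2/47
  P(X=2) = 17/47 + 3/47 = 20/47
H(X) = -[(25/47)·log₂(25/47) + (2/47)·log₂(2/47) + (20/47)·log₂(20/47)]
  = 0.48443 + 0.19381 + 0.52454 = 1.2028 bits

H(Y|X) = H(X,Y) - H(X) = 2.0213 - 1.2028 = 0.8185 bits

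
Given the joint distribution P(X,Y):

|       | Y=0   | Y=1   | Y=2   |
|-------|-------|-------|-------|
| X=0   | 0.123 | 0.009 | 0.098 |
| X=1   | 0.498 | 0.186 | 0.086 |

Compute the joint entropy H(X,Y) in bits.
2.0181 bits

H(X,Y) = -Σ_{x,y} P(x,y) log₂ P(x,y). Per-cell terms -P(x,y)·log₂P(x,y):
  X=0: 0.37186, 0.06116, 0.32841
  X=1: 0.50088, 0.45135, 0.30440
Sum of the 6 terms: H(X,Y) = 2.0181 bits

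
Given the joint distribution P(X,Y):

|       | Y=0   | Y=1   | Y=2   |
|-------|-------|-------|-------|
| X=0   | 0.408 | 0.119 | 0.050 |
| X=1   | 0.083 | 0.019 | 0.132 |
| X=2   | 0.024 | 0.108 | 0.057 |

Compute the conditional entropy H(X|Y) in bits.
1.1287 bits

H(X|Y) = H(X,Y) - H(Y)

H(X,Y) = -Σ_{x,y} P(x,y) log₂ P(x,y). Per-cell terms -P(x,y)·log₂P(x,y):
  X=0: 0.52769, 0.36545, 0.21610
  X=1: 0.29803, 0.10864, 0.38562
  X=2: 0.12914, 0.34678, 0.23557
Sum of the 9 terms: H(X,Y) = 2.6130 bits

Marginal of Y (column sums):
  P(Y=0) = 0.408 + 0.083 + 0.024 = 0.515
  P(Y=1) = 0.119 + 0.019 + 0.108 = 0.246
  P(Y=2) = 0.050 + 0.132 + 0.057 = 0.239
H(Y) = -[0.515·log₂(0.515) + 0.246·log₂(0.246) + 0.239·log₂(0.239)]
  = 0.49304 + 0.49772 + 0.49352 = 1.4843 bits

H(X|Y) = H(X,Y) - H(Y) = 2.6130 - 1.4843 = 1.1287 bits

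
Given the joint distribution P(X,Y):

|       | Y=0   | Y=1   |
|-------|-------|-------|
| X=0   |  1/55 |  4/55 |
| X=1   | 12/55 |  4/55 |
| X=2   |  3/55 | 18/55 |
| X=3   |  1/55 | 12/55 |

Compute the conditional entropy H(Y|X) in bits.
0.6200 bits

H(Y|X) = H(X,Y) - H(X)

H(X,Y) = -Σ_{x,y} P(x,y) log₂ P(x,y). Per-cell terms -P(x,y)·log₂P(x,y):
  X=0: 0.105116, 0.275008
  X=1: 0.479214, 0.275008
  X=2: 0.228894, 0.527379
  X=3: 0.105116, 0.479214
Sum of the 8 terms: H(X,Y) = 2.47495 bits

Marginal of X (row sums):
  P(X=0) = 1/55 + 4/55 = 1/11
  P(X=1) = 12/55 + 4/55 = 16/55
  P(X=2) = 3/55 + 18/55 = 21/55
  P(X=3) = 1/55 + 12/55 = 13/55
H(X) = -[(1/11)·log₂(1/11) + (16/55)·log₂(16/55) + (21/55)·log₂(21/55) + (13/55)·log₂(13/55)]
  = 0.314494 + 0.518214 + 0.530362 + 0.491854 = 1.85492 bits

H(Y|X) = H(X,Y) - H(X) = 2.47495 - 1.85492 = 0.6200 bits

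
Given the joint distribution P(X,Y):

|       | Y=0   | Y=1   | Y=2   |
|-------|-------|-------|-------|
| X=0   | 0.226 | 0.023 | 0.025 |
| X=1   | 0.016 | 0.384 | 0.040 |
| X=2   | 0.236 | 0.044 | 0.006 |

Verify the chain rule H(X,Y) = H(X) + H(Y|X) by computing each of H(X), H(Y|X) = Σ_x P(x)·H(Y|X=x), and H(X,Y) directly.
H(X) = 1.5494 bits, H(Y|X) = 0.7394 bits, H(X,Y) = 2.2888 bits

Marginal of X (row sums):
  P(X=0) = 0.226 + 0.023 + 0.025 = 0.274
  P(X=1) = 0.016 + 0.384 + 0.040 = 0.440
  P(X=2) = 0.236 + 0.044 + 0.006 = 0.286
H(X) = -[0.274·log₂(0.274) + 0.440·log₂(0.440) + 0.286·log₂(0.286)]
  = 0.5118 + 0.5211 + 0.5165 = 1.5494 bits

H(Y|X) = Σ_x P(x)·H(Y|X=x):
  X=0: P(X=0) = 0.274, P(Y|X=0) = (113/137, 23/274, 25/274) → H(Y|X=0) = 0.8444
  X=1: P(X=1) = 0.440, P(Y|X=1) = (2/55, 48/55, 1/11) → H(Y|X=1) = 0.6598
  X=2: P(X=2) = 0.286, P(Y|X=2) = (118/143, 2/13, 3/143) → H(Y|X=2) = 0.7612
H(Y|X) = 0.274·0.8444 + 0.440·0.6598 + 0.286·0.7612 = 0.7394 bits

H(X,Y) = -Σ_{x,y} P(x,y) log₂ P(x,y). Per-cell terms -P(x,y)·log₂P(x,y):
  X=0: 0.4849, 0.1252, 0.1330
  X=1: 0.0955, 0.5302, 0.1858
  X=2: 0.4916, 0.1983, 0.0443
Sum of the 9 terms: H(X,Y) = 2.2888 bits

Chain rule check:
  H(X) + H(Y|X) = 1.5494 + 0.7394 = 2.2888 bits
  H(X,Y) = 2.2888 bits
✓ Chain rule verified.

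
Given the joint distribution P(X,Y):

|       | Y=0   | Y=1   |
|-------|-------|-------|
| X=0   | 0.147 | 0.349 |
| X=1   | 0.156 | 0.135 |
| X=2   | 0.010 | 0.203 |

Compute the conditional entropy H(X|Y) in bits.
1.3816 bits

H(X|Y) = H(X,Y) - H(Y)

H(X,Y) = -Σ_{x,y} P(x,y) log₂ P(x,y). Per-cell terms -P(x,y)·log₂P(x,y):
  X=0: 0.40662, 0.53003
  X=1: 0.41814, 0.39001
  X=2: 0.06644, 0.46699
Sum of the 6 terms: H(X,Y) = 2.2782 bits

Marginal of Y (column sums):
  P(Y=0) = 0.147 + 0.156 + 0.010 = 0.313
  P(Y=1) = 0.349 + 0.135 + 0.203 = 0.687
H(Y) = -[0.313·log₂(0.313) + 0.687·log₂(0.687)]
  = 0.52451 + 0.37209 = 0.8966 bits

H(X|Y) = H(X,Y) - H(Y) = 2.2782 - 0.8966 = 1.3816 bits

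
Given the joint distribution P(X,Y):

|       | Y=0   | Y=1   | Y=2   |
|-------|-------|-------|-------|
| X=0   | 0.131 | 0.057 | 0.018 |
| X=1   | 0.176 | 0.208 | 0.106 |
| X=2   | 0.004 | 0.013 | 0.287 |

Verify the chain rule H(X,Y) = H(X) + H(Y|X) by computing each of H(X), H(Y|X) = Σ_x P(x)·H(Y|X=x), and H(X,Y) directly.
H(X) = 1.4960 bits, H(Y|X) = 1.1137 bits, H(X,Y) = 2.6097 bits

Marginal of X (row sums):
  P(X=0) = 0.131 + 0.057 + 0.018 = 0.206
  P(X=1) = 0.176 + 0.208 + 0.106 = 0.490
  P(X=2) = 0.004 + 0.013 + 0.287 = 0.304
H(X) = -[0.206·log₂(0.206) + 0.490·log₂(0.490) + 0.304·log₂(0.304)]
  = 0.4695 + 0.5043 + 0.5222 = 1.4960 bits

H(Y|X) = Σ_x P(x)·H(Y|X=x):
  X=0: P(X=0) = 0.206, P(Y|X=0) = (131/206, 57/206, 9/103) → H(Y|X=0) = 1.2355
  X=1: P(X=1) = 0.490, P(Y|X=1) = (88/245, 104/245, 53/245) → H(Y|X=1) = 1.5331
  X=2: P(X=2) = 0.304, P(Y|X=2) = (1/76, 13/304, 287/304) → H(Y|X=2) = 0.3551
H(Y|X) = 0.206·1.2355 + 0.490·1.5331 + 0.304·0.3551 = 1.1137 bits

H(X,Y) = -Σ_{x,y} P(x,y) log₂ P(x,y). Per-cell terms -P(x,y)·log₂P(x,y):
  X=0: 0.3841, 0.2356, 0.1043
  X=1: 0.4411, 0.4712, 0.3432
  X=2: 0.0319, 0.0814, 0.5169
Sum of the 9 terms: H(X,Y) = 2.6097 bits

Chain rule check:
  H(X) + H(Y|X) = 1.4960 + 1.1137 = 2.6097 bits
  H(X,Y) = 2.6097 bits
✓ Chain rule verified.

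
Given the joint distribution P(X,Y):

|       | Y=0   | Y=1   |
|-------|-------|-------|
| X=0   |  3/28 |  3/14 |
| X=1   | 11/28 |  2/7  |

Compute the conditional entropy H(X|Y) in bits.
0.8674 bits

H(X|Y) = H(X,Y) - H(Y)

H(X,Y) = -Σ_{x,y} P(x,y) log₂ P(x,y). Per-cell terms -P(x,y)·log₂P(x,y):
  X=0: 0.3453, 0.4762
  X=1: 0.5295, 0.5164
Sum of the 4 terms: H(X,Y) = 1.8674 bits

Marginal of Y (column sums):
  P(Y=0) = 3/28 + 11/28 = 1/2
  P(Y=1) = 3/14 + 2/7 = 1/2
H(Y) = -[(1/2)·log₂(1/2) + (1/2)·log₂(1/2)]
  = 0.5000 + 0.5000 = 1.0000 bits

H(X|Y) = H(X,Y) - H(Y) = 1.8674 - 1.0000 = 0.8674 bits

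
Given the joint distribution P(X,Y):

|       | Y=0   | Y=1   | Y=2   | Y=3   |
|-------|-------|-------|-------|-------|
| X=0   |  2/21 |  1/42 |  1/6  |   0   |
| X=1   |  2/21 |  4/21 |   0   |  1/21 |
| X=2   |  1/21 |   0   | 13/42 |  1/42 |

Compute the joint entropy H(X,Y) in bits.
2.7314 bits

H(X,Y) = -Σ_{x,y} P(x,y) log₂ P(x,y). Per-cell terms -P(x,y)·log₂P(x,y):
  X=0: 0.323078, 0.128389, 0.430827, 0.000000
  X=1: 0.323078, 0.455680, 0.000000, 0.209158
  X=2: 0.209158, 0.000000, 0.523676, 0.128389
  (cells with P = 0 contribute 0)
Sum of the 12 terms: H(X,Y) = 2.7314 bits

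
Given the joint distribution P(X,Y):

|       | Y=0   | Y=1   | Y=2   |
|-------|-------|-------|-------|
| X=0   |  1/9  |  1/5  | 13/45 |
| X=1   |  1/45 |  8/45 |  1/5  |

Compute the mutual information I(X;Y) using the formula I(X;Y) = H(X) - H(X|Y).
0.0303 bits

I(X;Y) = H(X) - H(X|Y)

Marginal of X (row sums):
  P(X=0) = 1/9 + 1/5 + 13/45 = 3/5
  P(X=1) = 1/45 + 8/45 + 1/5 = 2/5
H(X) = -[(3/5)·log₂(3/5) + (2/5)·log₂(2/5)]
  = 0.44218 + 0.52877 = 0.97095 bits

Marginal of Y (column sums):
  P(Y=0) = 1/9 + 1/45 = 2/15
  P(Y=1) = 1/5 + 8/45 = 17/45
  P(Y=2) = 13/45 + 1/5 = 22/45
H(X|Y) = Σ_y P(y)·H(X|Y=y):
  Y=0: P(Y=0) = 2/15, P(X|Y=0) = (5/6, 1/6) → H(X|Y=0) = 0.65002
  Y=1: P(Y=1) = 17/45, P(X|Y=1) = (9/17, 8/17) → H(X|Y=1) = 0.99750
  Y=2: P(Y=2) = 22/45, P(X|Y=2) = (13/22, 9/22) → H(X|Y=2) = 0.97602
H(X|Y) = (2/15)·0.65002 + (17/45)·0.99750 + (22/45)·0.97602 = 0.94067 bits

I(X;Y) = H(X) - H(X|Y) = 0.97095 - 0.94067 = 0.0303 bits

Cross-check via I(X;Y) = H(X) + H(Y) - H(X,Y): computing H(Y) from the column sums and H(X,Y) from the 6 cells in the same way gives H(Y) = 1.42287 bits and H(X,Y) = 2.36354 bits, so
I(X;Y) = 0.97095 + 1.42287 - 2.36354 = 0.0303 bits ✓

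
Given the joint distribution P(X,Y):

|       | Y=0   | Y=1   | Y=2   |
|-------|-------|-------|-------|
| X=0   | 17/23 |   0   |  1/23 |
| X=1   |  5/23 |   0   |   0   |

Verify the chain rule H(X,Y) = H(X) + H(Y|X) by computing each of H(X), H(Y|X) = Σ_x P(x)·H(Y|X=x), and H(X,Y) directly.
H(X) = 0.7554 bits, H(Y|X) = 0.2423 bits, H(X,Y) = 0.9976 bits

Marginal of X (row sums):
  P(X=0) = 17/23 + 0 + 1/23 = 18/23
  P(X=1) = 5/23 + 0 + 0 = 5/23
H(X) = -[(18/23)·log₂(18/23) + (5/23)·log₂(5/23)]
  = 0.276759 + 0.478616 = 0.7554 bits

H(Y|X) = Σ_x P(x)·H(Y|X=x):
  X=0: P(X=0) = 18/23, P(Y|X=0) = (17/18, 0, 1/18) → H(Y|X=0) = 0.309543
  X=1: P(X=1) = 5/23, P(Y|X=1) = (1, 0, 0) → H(Y|X=1) = 0.000000
H(Y|X) = (18/23)·0.309543 + (5/23)·0.000000 = 0.2423 bits

H(X,Y) = -Σ_{x,y} P(x,y) log₂ P(x,y). Per-cell terms -P(x,y)·log₂P(x,y):
  X=0: 0.322334, 0.000000, 0.196677
  X=1: 0.478616, 0.000000, 0.000000
  (cells with P = 0 contribute 0)
Sum of the 6 terms: H(X,Y) = 0.9976 bits

Chain rule check:
  H(X) + H(Y|X) = 0.7554 + 0.2423 = 0.9977 bits
  H(X,Y) = 0.9976 bits
✓ Chain rule verified (Δ = 0.0001 is 4-dp rounding noise: each of the three values was rounded independently).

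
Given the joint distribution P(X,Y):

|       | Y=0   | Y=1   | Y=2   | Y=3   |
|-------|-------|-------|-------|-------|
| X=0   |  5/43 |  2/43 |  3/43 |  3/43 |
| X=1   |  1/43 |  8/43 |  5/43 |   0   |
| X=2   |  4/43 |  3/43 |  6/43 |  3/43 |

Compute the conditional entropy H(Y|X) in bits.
1.7130 bits

H(Y|X) = H(X,Y) - H(X)

H(X,Y) = -Σ_{x,y} P(x,y) log₂ P(x,y). Per-cell terms -P(x,y)·log₂P(x,y):
  X=0: 0.36097, 0.20587, 0.26800, 0.26800
  X=1: 0.12619, 0.45140, 0.36097, 0.00000
  X=2: 0.31872, 0.26800, 0.39646, 0.26800
  (cells with P = 0 contribute 0)
Sum of the 12 terms: H(X,Y) = 3.29258 bits

Marginal of X (row sums):
  P(X=0) = 5/43 + 2/43 + 3/43 + 3/43 = 13/43
  P(X=1) = 1/43 + 8/43 + 5/43 + 0 = 14/43
  P(X=2) = 4/43 + 3/43 + 6/43 + 3/43 = 16/43
H(X) = -[(13/43)·log₂(13/43) + (14/43)·log₂(14/43) + (16/43)·log₂(16/43)]
  = 0.52176 + 0.52709 + 0.53070 = 1.57955 bits

H(Y|X) = H(X,Y) - H(X) = 3.29258 - 1.57955 = 1.7130 bits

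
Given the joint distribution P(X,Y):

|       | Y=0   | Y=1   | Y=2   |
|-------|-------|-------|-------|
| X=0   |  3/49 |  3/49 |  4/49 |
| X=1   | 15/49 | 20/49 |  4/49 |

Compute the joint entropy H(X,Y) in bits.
2.1341 bits

H(X,Y) = -Σ_{x,y} P(x,y) log₂ P(x,y). Per-cell terms -P(x,y)·log₂P(x,y):
  X=0: 0.2467, 0.2467, 0.2951
  X=1: 0.5228, 0.5277, 0.2951
Sum of the 6 terms: H(X,Y) = 2.1341 bits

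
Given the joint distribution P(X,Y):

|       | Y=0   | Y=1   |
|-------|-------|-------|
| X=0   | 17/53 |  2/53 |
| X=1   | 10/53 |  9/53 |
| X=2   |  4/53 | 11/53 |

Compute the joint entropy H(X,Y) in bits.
2.3451 bits

H(X,Y) = -Σ_{x,y} P(x,y) log₂ P(x,y). Per-cell terms -P(x,y)·log₂P(x,y):
  X=0: 0.52618, 0.17841
  X=1: 0.45396, 0.43438
  X=2: 0.28135, 0.47082
Sum of the 6 terms: H(X,Y) = 2.3451 bits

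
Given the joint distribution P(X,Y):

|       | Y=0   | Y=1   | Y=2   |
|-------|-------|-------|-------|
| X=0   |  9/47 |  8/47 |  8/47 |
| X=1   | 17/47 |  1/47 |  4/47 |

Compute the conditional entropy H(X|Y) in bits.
0.8456 bits

H(X|Y) = H(X,Y) - H(Y)

H(X,Y) = -Σ_{x,y} P(x,y) log₂ P(x,y). Per-cell terms -P(x,y)·log₂P(x,y):
  X=0: 0.4566, 0.4348, 0.4348
  X=1: 0.5307, 0.1182, 0.3025
Sum of the 6 terms: H(X,Y) = 2.2776 bits

Marginal of Y (column sums):
  P(Y=0) = 9/47 + 17/47 = 26/47
  P(Y=1) = 8/47 + 1/47 = 9/47
  P(Y=2) = 8/47 + 4/47 = 12/47
H(Y) = -[(26/47)·log₂(26/47) + (9/47)·log₂(9/47) + (12/47)·log₂(12/47)]
  = 0.4725 + 0.4566 + 0.5029 = 1.4320 bits

H(X|Y) = H(X,Y) - H(Y) = 2.2776 - 1.4320 = 0.8456 bits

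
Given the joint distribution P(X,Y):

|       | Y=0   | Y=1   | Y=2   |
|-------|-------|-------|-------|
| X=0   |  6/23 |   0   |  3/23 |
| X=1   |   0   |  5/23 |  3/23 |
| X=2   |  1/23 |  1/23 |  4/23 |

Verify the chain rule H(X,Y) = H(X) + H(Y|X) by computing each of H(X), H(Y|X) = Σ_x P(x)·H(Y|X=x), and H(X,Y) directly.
H(X) = 1.5653 bits, H(Y|X) = 1.0178 bits, H(X,Y) = 2.5832 bits

Marginal of X (row sums):
  P(X=0) = 6/23 + 0 + 3/23 = 9/23
  P(X=1) = 0 + 5/23 + 3/23 = 8/23
  P(X=2) = 1/23 + 1/23 + 4/23 = 6/23
H(X) = -[(9/23)·log₂(9/23) + (8/23)·log₂(8/23) + (6/23)·log₂(6/23)]
  = 0.5297 + 0.5299 + 0.5057 = 1.5653 bits

H(Y|X) = Σ_x P(x)·H(Y|X=x):
  X=0: P(X=0) = 9/23, P(Y|X=0) = (2/3, 0, 1/3) → H(Y|X=0) = 0.9183
  X=1: P(X=1) = 8/23, P(Y|X=1) = (0, 5/8, 3/8) → H(Y|X=1) = 0.9544
  X=2: P(X=2) = 6/23, P(Y|X=2) = (1/6, 1/6, 2/3) → H(Y|X=2) = 1.2516
H(Y|X) = (9/23)·0.9183 + (8/23)·0.9544 + (6/23)·1.2516 = 1.0178 bits

H(X,Y) = -Σ_{x,y} P(x,y) log₂ P(x,y). Per-cell terms -P(x,y)·log₂P(x,y):
  X=0: 0.5057, 0.0000, 0.3833
  X=1: 0.0000, 0.4786, 0.3833
  X=2: 0.1967, 0.1967, 0.4389
  (cells with P = 0 contribute 0)
Sum of the 9 terms: H(X,Y) = 2.5832 bits

Chain rule check:
  H(X) + H(Y|X) = 1.5653 + 1.0178 = 2.5831 bits
  H(X,Y) = 2.5832 bits
✓ Chain rule verified (Δ = 0.0001 is 4-dp rounding noise: each of the three values was rounded independently).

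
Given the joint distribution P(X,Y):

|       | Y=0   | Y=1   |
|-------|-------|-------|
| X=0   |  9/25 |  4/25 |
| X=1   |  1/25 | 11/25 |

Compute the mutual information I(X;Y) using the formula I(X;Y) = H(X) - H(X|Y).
0.3093 bits

I(X;Y) = H(X) - H(X|Y)

Marginal of X (row sums):
  P(X=0) = 9/25 + 4/25 = 13/25
  P(X=1) = 1/25 + 11/25 = 12/25
H(X) = -[(13/25)·log₂(13/25) + (12/25)·log₂(12/25)]
  = 0.49058 + 0.50827 = 0.99885 bits

Marginal of Y (column sums):
  P(Y=0) = 9/25 + 1/25 = 2/5
  P(Y=1) = 4/25 + 11/25 = 3/5
H(X|Y) = Σ_y P(y)·H(X|Y=y):
  Y=0: P(Y=0) = 2/5, P(X|Y=0) = (9/10, 1/10) → H(X|Y=0) = 0.46900
  Y=1: P(Y=1) = 3/5, P(X|Y=1) = (4/15, 11/15) → H(X|Y=1) = 0.83664
H(X|Y) = (2/5)·0.46900 + (3/5)·0.83664 = 0.68958 bits

I(X;Y) = H(X) - H(X|Y) = 0.99885 - 0.68958 = 0.3093 bits

Cross-check via I(X;Y) = H(X) + H(Y) - H(X,Y): computing H(Y) from the column sums and H(X,Y) from the 4 cells in the same way gives H(Y) = 0.97095 bits and H(X,Y) = 1.66053 bits, so
I(X;Y) = 0.99885 + 0.97095 - 1.66053 = 0.3093 bits ✓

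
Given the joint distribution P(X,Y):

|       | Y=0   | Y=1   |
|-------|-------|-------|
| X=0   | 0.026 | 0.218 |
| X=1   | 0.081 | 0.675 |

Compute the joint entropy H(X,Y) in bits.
1.2924 bits

H(X,Y) = -Σ_{x,y} P(x,y) log₂ P(x,y). Per-cell terms -P(x,y)·log₂P(x,y):
  X=0: 0.13690, 0.47908
  X=1: 0.29370, 0.38275
Sum of the 4 terms: H(X,Y) = 1.2924 bits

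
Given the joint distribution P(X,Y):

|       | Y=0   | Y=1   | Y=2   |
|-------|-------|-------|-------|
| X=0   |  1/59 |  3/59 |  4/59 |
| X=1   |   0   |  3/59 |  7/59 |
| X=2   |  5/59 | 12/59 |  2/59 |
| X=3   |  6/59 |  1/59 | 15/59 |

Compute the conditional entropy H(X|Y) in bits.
1.5328 bits

H(X|Y) = H(X,Y) - H(Y)

H(X,Y) = -Σ_{x,y} P(x,y) log₂ P(x,y). Per-cell terms -P(x,y)·log₂P(x,y):
  X=0: 0.099706, 0.218526, 0.263230
  X=1: 0.000000, 0.218526, 0.364865
  X=2: 0.301756, 0.467325, 0.165513
  X=3: 0.335357, 0.099706, 0.502310
  (cells with P = 0 contribute 0)
Sum of the 12 terms: H(X,Y) = 3.036820 bits

Marginal of Y (column sums):
  P(Y=0) = 1/59 + 0 + 5/59 + 6/59 = 12/59
  P(Y=1) = 3/59 + 3/59 + 12/59 + 1/59 = 19/59
  P(Y=2) = 4/59 + 7/59 + 2/59 + 15/59 = 28/59
H(Y) = -[(12/59)·log₂(12/59) + (19/59)·log₂(19/59) + (28/59)·log₂(28/59)]
  = 0.467325 + 0.526434 + 0.510306 = 1.504065 bits

H(X|Y) = H(X,Y) - H(Y) = 3.036820 - 1.504065 = 1.5328 bits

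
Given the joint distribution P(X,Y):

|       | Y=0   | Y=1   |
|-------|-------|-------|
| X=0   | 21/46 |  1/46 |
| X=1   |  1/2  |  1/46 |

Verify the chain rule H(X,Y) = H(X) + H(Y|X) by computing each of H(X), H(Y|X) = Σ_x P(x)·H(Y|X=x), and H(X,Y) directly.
H(X) = 0.9986 bits, H(Y|X) = 0.2580 bits, H(X,Y) = 1.2566 bits

Marginal of X (row sums):
  P(X=0) = 21/46 + 1/46 = 11/23
  P(X=1) = 1/2 + 1/46 = 12/23
H(X) = -[(11/23)·log₂(11/23) + (12/23)·log₂(12/23)]
  = 0.5089 + 0.4897 = 0.9986 bits

H(Y|X) = Σ_x P(x)·H(Y|X=x):
  X=0: P(X=0) = 11/23, P(Y|X=0) = (21/22, 1/22) → H(Y|X=0) = 0.2668
  X=1: P(X=1) = 12/23, P(Y|X=1) = (23/24, 1/24) → H(Y|X=1) = 0.2499
H(Y|X) = (11/23)·0.2668 + (12/23)·0.2499 = 0.2580 bits

H(X,Y) = -Σ_{x,y} P(x,y) log₂ P(x,y). Per-cell terms -P(x,y)·log₂P(x,y):
  X=0: 0.5164, 0.1201
  X=1: 0.5000, 0.1201
Sum of the 4 terms: H(X,Y) = 1.2566 bits

Chain rule check:
  H(X) + H(Y|X) = 0.9986 + 0.2580 = 1.2566 bits
  H(X,Y) = 1.2566 bits
✓ Chain rule verified.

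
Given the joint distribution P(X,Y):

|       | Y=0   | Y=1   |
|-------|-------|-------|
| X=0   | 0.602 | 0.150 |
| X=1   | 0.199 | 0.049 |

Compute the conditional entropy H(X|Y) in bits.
0.8081 bits

H(X|Y) = H(X,Y) - H(Y)

H(X,Y) = -Σ_{x,y} P(x,y) log₂ P(x,y). Per-cell terms -P(x,y)·log₂P(x,y):
  X=0: 0.4408, 0.4105
  X=1: 0.4635, 0.2132
Sum of the 4 terms: H(X,Y) = 1.5280 bits

Marginal of Y (column sums):
  P(Y=0) = 0.602 + 0.199 = 0.801
  P(Y=1) = 0.150 + 0.049 = 0.199
H(Y) = -[0.801·log₂(0.801) + 0.199·log₂(0.199)]
  = 0.2564 + 0.4635 = 0.7199 bits

H(X|Y) = H(X,Y) - H(Y) = 1.5280 - 0.7199 = 0.8081 bits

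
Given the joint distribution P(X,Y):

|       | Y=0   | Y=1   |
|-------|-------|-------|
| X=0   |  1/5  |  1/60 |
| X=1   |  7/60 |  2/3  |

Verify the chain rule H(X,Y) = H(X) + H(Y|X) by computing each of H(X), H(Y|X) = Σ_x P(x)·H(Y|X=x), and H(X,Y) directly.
H(X) = 0.7540 bits, H(Y|X) = 0.5604 bits, H(X,Y) = 1.3144 bits

Marginal of X (row sums):
  P(X=0) = 1/5 + 1/60 = 13/60
  P(X=1) = 7/60 + 2/3 = 47/60
H(X) = -[(13/60)·log₂(13/60) + (47/60)·log₂(47/60)]
  = 0.47806 + 0.27597 = 0.7540 bits

H(Y|X) = Σ_x P(x)·H(Y|X=x):
  X=0: P(X=0) = 13/60, P(Y|X=0) = (12/13, 1/13) → H(Y|X=0) = 0.39124
  X=1: P(X=1) = 47/60, P(Y|X=1) = (7/47, 40/47) → H(Y|X=1) = 0.60717
H(Y|X) = (13/60)·0.39124 + (47/60)·0.60717 = 0.5604 bits

H(X,Y) = -Σ_{x,y} P(x,y) log₂ P(x,y). Per-cell terms -P(x,y)·log₂P(x,y):
  X=0: 0.46439, 0.09845
  X=1: 0.36161, 0.38998
Sum of the 4 terms: H(X,Y) = 1.3144 bits

Chain rule check:
  H(X) + H(Y|X) = 0.7540 + 0.5604 = 1.3144 bits
  H(X,Y) = 1.3144 bits
✓ Chain rule verified.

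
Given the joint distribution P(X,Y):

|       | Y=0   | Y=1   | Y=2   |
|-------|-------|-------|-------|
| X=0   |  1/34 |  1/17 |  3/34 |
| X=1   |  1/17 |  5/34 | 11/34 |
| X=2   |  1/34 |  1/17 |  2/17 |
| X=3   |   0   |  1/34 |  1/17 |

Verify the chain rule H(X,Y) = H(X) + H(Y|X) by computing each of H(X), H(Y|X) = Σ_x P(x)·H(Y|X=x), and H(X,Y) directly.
H(X) = 1.7059 bits, H(Y|X) = 1.3105 bits, H(X,Y) = 3.0163 bits

Marginal of X (row sums):
  P(X=0) = 1/34 + 1/17 + 3/34 = 3/17
  P(X=1) = 1/17 + 5/34 + 11/34 = 9/17
  P(X=2) = 1/34 + 1/17 + 2/17 = 7/34
  P(X=3) = 0 + 1/34 + 1/17 = 3/34
H(X) = -[(3/17)·log₂(3/17) + (9/17)·log₂(9/17) + (7/34)·log₂(7/34) + (3/34)·log₂(3/34)]
  = 0.441618 + 0.485755 + 0.469434 + 0.309044 = 1.7059 bits

H(Y|X) = Σ_x P(x)·H(Y|X=x):
  X=0: P(X=0) = 3/17, P(Y|X=0) = (1/6, 1/3, 1/2) → H(Y|X=0) = 1.459148
  X=1: P(X=1) = 9/17, P(Y|X=1) = (1/9, 5/18, 11/18) → H(Y|X=1) = 1.299737
  X=2: P(X=2) = 7/34, P(Y|X=2) = (1/7, 2/7, 4/7) → H(Y|X=2) = 1.378783
  X=3: P(X=3) = 3/34, P(Y|X=3) = (0, 1/3, 2/3) → H(Y|X=3) = 0.918296
H(Y|X) = (3/17)·1.459148 + (9/17)·1.299737 + (7/34)·1.378783 + (3/34)·0.918296 = 1.3105 bits

H(X,Y) = -Σ_{x,y} P(x,y) log₂ P(x,y). Per-cell terms -P(x,y)·log₂P(x,y):
  X=0: 0.149631, 0.240439, 0.309044
  X=1: 0.240439, 0.406696, 0.526716
  X=2: 0.149631, 0.240439, 0.363231
  X=3: 0.000000, 0.149631, 0.240439
  (cells with P = 0 contribute 0)
Sum of the 12 terms: H(X,Y) = 3.0163 bits

Chain rule check:
  H(X) + H(Y|X) = 1.7059 + 1.3105 = 3.0164 bits
  H(X,Y) = 3.0163 bits
✓ Chain rule verified (Δ = 0.0001 is 4-dp rounding noise: each of the three values was rounded independently).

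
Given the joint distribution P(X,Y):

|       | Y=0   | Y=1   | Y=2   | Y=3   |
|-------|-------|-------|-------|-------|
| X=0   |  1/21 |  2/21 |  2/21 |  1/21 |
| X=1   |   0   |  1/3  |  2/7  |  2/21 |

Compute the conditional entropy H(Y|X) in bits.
1.5691 bits

H(Y|X) = H(X,Y) - H(X)

H(X,Y) = -Σ_{x,y} P(x,y) log₂ P(x,y). Per-cell terms -P(x,y)·log₂P(x,y):
  X=0: 0.209158, 0.323078, 0.323078, 0.209158
  X=1: 0.000000, 0.528321, 0.516387, 0.323078
  (cells with P = 0 contribute 0)
Sum of the 8 terms: H(X,Y) = 2.43226 bits

Marginal of X (row sums):
  P(X=0) = 1/21 + 2/21 + 2/21 + 1/21 = 2/7
  P(X=1) = 0 + 1/3 + 2/7 + 2/21 = 5/7
H(X) = -[(2/7)·log₂(2/7) + (5/7)·log₂(5/7)]
  = 0.516387 + 0.346733 = 0.86312 bits

H(Y|X) = H(X,Y) - H(X) = 2.43226 - 0.86312 = 1.5691 bits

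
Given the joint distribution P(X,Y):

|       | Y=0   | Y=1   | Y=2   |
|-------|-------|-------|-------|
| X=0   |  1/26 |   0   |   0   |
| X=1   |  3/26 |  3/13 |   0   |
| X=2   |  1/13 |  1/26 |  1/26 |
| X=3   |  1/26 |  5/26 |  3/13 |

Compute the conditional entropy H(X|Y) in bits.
1.2669 bits

H(X|Y) = H(X,Y) - H(Y)

H(X,Y) = -Σ_{x,y} P(x,y) log₂ P(x,y). Per-cell terms -P(x,y)·log₂P(x,y):
  X=0: 0.1808, 0.0000, 0.0000
  X=1: 0.3595, 0.4882, 0.0000
  X=2: 0.2846, 0.1808, 0.1808
  X=3: 0.1808, 0.4574, 0.4882
  (cells with P = 0 contribute 0)
Sum of the 12 terms: H(X,Y) = 2.8011 bits

Marginal of Y (column sums):
  P(Y=0) = 1/26 + 3/26 + 1/13 + 1/26 = 7/26
  P(Y=1) = 0 + 3/13 + 1/26 + 5/26 = 6/13
  P(Y=2) = 0 + 0 + 1/26 + 3/13 = 7/26
H(Y) = -[(7/26)·log₂(7/26) + (6/13)·log₂(6/13) + (7/26)·log₂(7/26)]
  = 0.5097 + 0.5148 + 0.5097 = 1.5342 bits

H(X|Y) = H(X,Y) - H(Y) = 2.8011 - 1.5342 = 1.2669 bits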